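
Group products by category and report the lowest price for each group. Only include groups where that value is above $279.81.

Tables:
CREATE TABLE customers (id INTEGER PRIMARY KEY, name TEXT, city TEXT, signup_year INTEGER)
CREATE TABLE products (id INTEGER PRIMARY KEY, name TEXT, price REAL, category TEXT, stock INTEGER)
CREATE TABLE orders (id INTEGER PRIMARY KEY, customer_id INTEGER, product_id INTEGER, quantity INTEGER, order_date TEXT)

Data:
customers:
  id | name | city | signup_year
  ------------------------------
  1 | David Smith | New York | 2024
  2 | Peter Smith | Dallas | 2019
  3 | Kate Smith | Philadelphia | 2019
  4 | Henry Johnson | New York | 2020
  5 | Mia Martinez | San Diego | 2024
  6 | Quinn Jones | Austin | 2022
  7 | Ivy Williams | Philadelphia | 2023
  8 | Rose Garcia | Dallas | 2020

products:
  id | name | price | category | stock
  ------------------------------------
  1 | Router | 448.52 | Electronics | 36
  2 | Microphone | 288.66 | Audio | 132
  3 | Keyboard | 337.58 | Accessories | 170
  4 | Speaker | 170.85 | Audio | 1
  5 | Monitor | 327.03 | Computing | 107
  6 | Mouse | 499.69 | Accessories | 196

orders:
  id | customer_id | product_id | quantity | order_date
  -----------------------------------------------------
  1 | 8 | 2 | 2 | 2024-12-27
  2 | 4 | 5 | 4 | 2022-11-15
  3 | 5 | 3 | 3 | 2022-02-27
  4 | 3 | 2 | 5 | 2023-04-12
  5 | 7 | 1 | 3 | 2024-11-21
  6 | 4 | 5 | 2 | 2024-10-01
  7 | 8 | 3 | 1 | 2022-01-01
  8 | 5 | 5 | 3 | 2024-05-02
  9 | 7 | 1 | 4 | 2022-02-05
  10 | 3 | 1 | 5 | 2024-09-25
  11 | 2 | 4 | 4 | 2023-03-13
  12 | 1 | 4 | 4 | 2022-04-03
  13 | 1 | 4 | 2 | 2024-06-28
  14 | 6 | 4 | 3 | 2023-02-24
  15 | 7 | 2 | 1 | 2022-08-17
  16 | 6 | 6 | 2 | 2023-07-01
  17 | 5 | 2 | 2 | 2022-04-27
SELECT category, MIN(price) AS min_price FROM products GROUP BY category HAVING MIN(price) > 279.81

Execution result:
category | min_price
Accessories | 337.58
Computing | 327.03
Electronics | 448.52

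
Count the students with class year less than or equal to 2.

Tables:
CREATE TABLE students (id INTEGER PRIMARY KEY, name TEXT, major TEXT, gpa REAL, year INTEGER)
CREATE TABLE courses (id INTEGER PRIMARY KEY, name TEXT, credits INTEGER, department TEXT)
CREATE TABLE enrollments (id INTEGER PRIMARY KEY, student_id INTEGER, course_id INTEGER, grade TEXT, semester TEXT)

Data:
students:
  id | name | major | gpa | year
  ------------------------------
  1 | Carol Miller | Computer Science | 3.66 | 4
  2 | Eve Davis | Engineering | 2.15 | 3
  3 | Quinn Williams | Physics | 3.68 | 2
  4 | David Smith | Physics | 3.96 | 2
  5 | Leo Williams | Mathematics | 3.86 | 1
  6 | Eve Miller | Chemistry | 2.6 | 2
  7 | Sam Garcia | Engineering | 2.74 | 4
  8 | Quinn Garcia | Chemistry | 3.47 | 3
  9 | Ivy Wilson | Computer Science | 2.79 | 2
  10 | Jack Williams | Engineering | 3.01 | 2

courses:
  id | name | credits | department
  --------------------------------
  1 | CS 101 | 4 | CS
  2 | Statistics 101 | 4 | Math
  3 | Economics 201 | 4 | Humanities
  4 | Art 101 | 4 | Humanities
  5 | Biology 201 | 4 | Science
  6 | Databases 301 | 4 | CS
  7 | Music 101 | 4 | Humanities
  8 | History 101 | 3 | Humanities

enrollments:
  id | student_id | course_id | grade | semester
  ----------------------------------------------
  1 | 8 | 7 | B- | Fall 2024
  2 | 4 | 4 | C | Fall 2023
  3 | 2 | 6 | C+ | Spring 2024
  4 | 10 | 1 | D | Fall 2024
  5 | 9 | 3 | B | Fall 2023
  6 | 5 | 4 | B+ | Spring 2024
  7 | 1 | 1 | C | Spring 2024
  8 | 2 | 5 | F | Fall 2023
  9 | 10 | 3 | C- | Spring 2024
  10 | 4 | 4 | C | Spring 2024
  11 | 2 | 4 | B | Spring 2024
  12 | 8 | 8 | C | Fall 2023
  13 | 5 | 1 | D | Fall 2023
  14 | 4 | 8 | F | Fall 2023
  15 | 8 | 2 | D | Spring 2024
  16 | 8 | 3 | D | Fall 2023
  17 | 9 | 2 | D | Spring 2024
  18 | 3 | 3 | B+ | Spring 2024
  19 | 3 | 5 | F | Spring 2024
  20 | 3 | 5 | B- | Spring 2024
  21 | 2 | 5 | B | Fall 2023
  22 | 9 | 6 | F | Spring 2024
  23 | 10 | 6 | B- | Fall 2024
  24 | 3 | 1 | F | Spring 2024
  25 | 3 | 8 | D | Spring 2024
SELECT COUNT(*) FROM students WHERE year <= 2

Execution result:
6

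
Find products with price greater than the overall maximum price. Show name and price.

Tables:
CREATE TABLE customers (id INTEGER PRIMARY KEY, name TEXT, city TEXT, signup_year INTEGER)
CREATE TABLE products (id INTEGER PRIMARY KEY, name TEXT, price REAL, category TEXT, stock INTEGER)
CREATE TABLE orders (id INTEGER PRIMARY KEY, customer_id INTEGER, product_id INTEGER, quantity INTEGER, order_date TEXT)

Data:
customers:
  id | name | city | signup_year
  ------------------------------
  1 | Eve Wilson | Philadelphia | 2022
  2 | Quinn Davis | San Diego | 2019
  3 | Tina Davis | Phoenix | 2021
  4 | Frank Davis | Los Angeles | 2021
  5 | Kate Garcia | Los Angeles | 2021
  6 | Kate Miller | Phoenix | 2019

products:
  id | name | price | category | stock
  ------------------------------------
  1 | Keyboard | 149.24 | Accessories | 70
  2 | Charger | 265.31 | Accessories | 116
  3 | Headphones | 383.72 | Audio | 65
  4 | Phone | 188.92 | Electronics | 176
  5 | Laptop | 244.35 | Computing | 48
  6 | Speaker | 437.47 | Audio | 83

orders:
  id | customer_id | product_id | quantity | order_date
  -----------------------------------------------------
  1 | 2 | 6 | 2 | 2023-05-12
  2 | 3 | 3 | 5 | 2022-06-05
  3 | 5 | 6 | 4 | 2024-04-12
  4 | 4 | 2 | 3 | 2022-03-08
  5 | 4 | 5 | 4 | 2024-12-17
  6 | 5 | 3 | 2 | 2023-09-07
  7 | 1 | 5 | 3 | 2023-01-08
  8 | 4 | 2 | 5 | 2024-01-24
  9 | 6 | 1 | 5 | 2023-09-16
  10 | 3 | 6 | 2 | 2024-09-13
SELECT name, price FROM products WHERE price > (SELECT MAX(price) FROM products)

Execution result:
(no rows)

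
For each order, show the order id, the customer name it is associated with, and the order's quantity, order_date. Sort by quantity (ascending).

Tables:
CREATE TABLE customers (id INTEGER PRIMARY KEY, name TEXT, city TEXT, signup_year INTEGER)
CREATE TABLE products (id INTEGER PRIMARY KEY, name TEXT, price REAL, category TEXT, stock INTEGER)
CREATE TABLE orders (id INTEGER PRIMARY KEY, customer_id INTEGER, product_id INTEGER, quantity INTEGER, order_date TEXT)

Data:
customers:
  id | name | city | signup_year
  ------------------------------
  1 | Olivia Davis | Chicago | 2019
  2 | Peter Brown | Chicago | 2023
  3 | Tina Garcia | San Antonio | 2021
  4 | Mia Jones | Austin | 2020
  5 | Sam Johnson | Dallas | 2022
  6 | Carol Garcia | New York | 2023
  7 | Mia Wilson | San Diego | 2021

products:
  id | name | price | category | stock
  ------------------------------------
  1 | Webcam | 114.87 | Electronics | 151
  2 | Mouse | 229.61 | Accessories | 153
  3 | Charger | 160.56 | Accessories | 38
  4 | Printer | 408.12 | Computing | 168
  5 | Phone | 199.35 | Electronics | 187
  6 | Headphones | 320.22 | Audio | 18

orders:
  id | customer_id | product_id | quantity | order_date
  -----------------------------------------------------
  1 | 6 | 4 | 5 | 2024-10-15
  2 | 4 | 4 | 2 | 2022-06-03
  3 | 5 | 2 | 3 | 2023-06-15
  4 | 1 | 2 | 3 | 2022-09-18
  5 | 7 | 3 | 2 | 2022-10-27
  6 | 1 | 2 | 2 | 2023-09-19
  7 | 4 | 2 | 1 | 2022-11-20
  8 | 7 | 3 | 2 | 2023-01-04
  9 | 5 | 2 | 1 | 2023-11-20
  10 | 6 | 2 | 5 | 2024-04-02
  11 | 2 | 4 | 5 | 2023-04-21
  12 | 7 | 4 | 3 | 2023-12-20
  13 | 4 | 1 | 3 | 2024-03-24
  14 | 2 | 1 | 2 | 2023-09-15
SELECT c.id, p.name AS customer, c.quantity, c.order_date FROM orders c JOIN customers p ON c.customer_id = p.id ORDER BY c.quantity ASC

Execution result:
id | customer | quantity | order_date
7 | Mia Jones | 1 | 2022-11-20
9 | Sam Johnson | 1 | 2023-11-20
2 | Mia Jones | 2 | 2022-06-03
5 | Mia Wilson | 2 | 2022-10-27
6 | Olivia Davis | 2 | 2023-09-19
8 | Mia Wilson | 2 | 2023-01-04
14 | Peter Brown | 2 | 2023-09-15
3 | Sam Johnson | 3 | 2023-06-15
4 | Olivia Davis | 3 | 2022-09-18
12 | Mia Wilson | 3 | 2023-12-20
13 | Mia Jones | 3 | 2024-03-24
1 | Carol Garcia | 5 | 2024-10-15
10 | Carol Garcia | 5 | 2024-04-02
11 | Peter Brown | 5 | 2023-04-21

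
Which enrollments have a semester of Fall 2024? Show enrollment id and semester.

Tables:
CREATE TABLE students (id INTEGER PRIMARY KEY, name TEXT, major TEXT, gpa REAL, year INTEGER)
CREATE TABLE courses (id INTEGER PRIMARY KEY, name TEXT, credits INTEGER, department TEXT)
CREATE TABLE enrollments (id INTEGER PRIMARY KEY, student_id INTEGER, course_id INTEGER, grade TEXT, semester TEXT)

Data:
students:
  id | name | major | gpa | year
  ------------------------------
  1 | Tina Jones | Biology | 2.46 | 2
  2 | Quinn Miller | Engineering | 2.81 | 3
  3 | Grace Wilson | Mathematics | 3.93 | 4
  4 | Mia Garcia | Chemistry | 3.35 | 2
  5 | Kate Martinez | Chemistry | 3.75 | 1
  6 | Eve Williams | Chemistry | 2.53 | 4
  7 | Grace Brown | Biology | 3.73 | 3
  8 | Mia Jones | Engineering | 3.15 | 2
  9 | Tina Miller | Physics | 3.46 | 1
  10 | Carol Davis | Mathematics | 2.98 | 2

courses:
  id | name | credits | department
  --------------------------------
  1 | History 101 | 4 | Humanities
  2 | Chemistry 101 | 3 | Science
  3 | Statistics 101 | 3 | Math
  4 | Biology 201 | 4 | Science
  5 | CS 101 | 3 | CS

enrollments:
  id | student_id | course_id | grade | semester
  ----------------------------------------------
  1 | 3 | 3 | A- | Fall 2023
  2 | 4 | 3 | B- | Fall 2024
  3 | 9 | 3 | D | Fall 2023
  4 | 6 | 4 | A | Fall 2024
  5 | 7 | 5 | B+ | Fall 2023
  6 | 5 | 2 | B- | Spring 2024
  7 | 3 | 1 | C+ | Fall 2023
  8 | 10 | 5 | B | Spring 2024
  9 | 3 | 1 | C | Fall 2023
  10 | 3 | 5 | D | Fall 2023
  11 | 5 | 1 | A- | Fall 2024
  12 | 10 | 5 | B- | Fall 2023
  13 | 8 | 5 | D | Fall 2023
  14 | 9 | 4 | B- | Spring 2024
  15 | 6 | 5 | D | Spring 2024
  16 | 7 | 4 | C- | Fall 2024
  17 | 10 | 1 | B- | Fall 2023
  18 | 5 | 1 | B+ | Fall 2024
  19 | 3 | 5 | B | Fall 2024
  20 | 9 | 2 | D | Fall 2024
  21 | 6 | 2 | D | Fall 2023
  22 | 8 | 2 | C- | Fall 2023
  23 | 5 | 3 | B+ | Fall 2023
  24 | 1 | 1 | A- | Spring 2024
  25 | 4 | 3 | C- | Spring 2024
SELECT id, semester FROM enrollments WHERE semester = 'Fall 2024'

Execution result:
id | semester
2 | Fall 2024
4 | Fall 2024
11 | Fall 2024
16 | Fall 2024
18 | Fall 2024
19 | Fall 2024
20 | Fall 2024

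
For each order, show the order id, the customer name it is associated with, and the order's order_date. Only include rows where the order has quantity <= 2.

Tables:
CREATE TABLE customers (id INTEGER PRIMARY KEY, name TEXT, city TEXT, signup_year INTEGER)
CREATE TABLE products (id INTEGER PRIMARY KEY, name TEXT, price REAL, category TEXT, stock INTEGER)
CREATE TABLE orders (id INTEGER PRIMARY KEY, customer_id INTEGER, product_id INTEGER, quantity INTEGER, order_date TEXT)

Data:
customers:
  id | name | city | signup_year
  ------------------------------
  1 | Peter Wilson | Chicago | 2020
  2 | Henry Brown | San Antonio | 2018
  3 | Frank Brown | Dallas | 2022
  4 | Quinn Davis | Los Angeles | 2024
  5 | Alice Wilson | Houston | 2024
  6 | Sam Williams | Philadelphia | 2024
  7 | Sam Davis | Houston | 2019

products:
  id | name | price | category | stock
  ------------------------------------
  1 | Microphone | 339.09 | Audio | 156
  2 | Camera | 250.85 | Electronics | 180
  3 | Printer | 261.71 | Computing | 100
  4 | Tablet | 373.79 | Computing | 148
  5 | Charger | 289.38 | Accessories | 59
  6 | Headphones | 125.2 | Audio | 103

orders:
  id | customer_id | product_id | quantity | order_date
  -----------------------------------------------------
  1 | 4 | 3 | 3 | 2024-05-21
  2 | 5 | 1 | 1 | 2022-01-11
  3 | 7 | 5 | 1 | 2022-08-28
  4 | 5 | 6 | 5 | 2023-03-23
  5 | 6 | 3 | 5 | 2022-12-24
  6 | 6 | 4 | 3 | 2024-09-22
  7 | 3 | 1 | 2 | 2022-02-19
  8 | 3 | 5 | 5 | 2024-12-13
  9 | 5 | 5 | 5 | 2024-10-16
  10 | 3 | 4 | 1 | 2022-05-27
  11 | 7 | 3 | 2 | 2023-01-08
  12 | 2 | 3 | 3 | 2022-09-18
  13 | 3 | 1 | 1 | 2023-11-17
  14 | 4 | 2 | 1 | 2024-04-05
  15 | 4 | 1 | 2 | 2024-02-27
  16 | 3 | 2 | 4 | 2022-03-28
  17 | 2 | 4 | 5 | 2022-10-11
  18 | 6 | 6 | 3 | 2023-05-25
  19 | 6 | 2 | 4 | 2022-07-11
SELECT c.id, p.name AS customer, c.order_date FROM orders c JOIN customers p ON c.customer_id = p.id WHERE c.quantity <= 2

Execution result:
id | customer | order_date
2 | Alice Wilson | 2022-01-11
3 | Sam Davis | 2022-08-28
7 | Frank Brown | 2022-02-19
10 | Frank Brown | 2022-05-27
11 | Sam Davis | 2023-01-08
13 | Frank Brown | 2023-11-17
14 | Quinn Davis | 2024-04-05
15 | Quinn Davis | 2024-02-27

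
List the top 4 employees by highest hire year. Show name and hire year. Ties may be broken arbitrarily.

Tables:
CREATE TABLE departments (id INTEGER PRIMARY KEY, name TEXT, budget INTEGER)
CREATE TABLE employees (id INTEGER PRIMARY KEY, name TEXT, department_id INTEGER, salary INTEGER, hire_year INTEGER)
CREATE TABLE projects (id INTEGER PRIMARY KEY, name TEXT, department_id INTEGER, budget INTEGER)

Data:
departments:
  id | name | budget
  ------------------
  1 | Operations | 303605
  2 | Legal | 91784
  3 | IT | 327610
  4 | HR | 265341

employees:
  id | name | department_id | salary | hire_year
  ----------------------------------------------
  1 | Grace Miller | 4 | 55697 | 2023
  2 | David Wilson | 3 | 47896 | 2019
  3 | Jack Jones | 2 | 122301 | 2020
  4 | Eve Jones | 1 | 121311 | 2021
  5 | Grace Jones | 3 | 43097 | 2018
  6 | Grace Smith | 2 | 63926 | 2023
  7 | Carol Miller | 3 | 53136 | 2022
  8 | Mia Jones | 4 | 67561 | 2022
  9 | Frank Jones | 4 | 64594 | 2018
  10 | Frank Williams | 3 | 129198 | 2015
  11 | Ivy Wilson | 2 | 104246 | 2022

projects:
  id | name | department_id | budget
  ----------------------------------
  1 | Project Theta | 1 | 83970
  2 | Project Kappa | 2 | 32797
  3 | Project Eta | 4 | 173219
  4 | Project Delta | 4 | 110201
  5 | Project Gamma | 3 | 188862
SELECT name, hire_year FROM employees ORDER BY hire_year DESC LIMIT 4

Execution result:
name | hire_year
Grace Miller | 2023
Grace Smith | 2023
Carol Miller | 2022
Mia Jones | 2022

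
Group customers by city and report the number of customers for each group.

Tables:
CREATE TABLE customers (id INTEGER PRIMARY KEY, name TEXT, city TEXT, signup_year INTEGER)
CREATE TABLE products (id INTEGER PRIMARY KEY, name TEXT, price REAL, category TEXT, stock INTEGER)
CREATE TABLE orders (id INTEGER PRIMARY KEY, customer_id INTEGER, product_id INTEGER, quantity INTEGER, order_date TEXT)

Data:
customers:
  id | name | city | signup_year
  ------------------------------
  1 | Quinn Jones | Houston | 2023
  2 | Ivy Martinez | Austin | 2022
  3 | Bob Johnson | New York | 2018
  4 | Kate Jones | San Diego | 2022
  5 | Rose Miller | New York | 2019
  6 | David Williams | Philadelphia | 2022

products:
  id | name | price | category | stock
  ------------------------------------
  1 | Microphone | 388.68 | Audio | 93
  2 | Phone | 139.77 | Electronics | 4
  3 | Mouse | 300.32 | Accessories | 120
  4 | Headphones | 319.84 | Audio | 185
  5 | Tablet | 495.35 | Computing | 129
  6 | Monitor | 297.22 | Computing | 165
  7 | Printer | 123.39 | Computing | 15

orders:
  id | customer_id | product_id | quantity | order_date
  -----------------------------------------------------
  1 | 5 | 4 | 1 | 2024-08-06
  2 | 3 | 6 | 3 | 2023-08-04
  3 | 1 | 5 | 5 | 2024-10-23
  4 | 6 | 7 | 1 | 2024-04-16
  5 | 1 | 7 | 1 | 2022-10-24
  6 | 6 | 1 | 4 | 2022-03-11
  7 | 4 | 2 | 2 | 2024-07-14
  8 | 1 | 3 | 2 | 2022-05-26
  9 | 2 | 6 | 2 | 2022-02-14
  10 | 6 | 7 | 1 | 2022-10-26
SELECT city, COUNT(*) AS n FROM customers GROUP BY city

Execution result:
city | n
Austin | 1
Houston | 1
New York | 2
Philadelphia | 1
San Diego | 1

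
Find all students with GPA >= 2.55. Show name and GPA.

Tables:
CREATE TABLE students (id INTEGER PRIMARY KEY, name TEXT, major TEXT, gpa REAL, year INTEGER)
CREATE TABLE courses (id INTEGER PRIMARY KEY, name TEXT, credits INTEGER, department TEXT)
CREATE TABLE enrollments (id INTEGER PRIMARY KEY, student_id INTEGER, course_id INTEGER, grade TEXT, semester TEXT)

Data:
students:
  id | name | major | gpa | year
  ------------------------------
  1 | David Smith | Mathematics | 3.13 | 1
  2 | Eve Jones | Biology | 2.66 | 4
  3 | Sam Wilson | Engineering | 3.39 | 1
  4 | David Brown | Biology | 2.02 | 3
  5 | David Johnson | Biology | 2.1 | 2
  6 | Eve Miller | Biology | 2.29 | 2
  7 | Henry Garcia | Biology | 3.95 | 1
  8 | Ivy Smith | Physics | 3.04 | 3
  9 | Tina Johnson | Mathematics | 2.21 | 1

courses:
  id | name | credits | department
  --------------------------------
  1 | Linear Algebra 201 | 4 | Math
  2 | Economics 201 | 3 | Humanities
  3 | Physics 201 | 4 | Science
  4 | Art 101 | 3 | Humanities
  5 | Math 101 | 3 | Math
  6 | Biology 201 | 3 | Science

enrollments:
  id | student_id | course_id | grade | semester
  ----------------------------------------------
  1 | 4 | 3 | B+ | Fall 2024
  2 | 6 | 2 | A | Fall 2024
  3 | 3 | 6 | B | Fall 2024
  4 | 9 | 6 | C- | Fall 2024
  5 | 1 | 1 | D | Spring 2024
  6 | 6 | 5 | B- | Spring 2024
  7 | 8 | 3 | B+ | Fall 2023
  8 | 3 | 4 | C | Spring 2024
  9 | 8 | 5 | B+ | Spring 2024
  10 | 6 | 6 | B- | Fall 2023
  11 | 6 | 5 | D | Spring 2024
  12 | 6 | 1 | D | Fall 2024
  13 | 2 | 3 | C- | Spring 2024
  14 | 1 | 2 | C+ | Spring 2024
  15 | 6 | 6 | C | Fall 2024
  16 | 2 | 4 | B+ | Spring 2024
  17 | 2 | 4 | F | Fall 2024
SELECT name, gpa FROM students WHERE gpa >= 2.55

Execution result:
name | gpa
David Smith | 3.13
Eve Jones | 2.66
Sam Wilson | 3.39
Henry Garcia | 3.95
Ivy Smith | 3.04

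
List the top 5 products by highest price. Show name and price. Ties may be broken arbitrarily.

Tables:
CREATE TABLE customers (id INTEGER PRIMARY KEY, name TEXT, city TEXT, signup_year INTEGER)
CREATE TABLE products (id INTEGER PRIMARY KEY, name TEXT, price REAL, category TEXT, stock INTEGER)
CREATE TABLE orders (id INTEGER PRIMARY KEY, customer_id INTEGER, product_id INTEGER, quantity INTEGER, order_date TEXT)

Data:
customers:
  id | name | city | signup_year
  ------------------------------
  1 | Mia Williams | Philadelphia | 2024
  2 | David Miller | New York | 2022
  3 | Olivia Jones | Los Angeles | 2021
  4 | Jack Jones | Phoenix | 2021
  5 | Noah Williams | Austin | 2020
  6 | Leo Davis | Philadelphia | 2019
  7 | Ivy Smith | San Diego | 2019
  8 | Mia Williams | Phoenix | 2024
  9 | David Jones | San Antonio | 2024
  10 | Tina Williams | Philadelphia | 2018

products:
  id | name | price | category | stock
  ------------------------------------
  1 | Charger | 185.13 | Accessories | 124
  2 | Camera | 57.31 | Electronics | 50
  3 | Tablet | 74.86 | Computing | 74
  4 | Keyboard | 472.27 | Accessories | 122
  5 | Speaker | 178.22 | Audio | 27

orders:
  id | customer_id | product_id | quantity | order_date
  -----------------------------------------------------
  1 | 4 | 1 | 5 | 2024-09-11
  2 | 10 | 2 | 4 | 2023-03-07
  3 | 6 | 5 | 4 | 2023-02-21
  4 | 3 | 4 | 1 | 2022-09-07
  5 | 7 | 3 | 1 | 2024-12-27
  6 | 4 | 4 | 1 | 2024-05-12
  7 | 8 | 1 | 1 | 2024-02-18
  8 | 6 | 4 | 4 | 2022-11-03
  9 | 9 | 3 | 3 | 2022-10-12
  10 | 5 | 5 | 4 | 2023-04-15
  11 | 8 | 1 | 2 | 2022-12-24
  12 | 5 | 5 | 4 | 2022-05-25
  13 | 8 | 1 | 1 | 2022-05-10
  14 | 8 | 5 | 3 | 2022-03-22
SELECT name, price FROM products ORDER BY price DESC LIMIT 5

Execution result:
name | price
Keyboard | 472.27
Charger | 185.13
Speaker | 178.22
Tablet | 74.86
Camera | 57.31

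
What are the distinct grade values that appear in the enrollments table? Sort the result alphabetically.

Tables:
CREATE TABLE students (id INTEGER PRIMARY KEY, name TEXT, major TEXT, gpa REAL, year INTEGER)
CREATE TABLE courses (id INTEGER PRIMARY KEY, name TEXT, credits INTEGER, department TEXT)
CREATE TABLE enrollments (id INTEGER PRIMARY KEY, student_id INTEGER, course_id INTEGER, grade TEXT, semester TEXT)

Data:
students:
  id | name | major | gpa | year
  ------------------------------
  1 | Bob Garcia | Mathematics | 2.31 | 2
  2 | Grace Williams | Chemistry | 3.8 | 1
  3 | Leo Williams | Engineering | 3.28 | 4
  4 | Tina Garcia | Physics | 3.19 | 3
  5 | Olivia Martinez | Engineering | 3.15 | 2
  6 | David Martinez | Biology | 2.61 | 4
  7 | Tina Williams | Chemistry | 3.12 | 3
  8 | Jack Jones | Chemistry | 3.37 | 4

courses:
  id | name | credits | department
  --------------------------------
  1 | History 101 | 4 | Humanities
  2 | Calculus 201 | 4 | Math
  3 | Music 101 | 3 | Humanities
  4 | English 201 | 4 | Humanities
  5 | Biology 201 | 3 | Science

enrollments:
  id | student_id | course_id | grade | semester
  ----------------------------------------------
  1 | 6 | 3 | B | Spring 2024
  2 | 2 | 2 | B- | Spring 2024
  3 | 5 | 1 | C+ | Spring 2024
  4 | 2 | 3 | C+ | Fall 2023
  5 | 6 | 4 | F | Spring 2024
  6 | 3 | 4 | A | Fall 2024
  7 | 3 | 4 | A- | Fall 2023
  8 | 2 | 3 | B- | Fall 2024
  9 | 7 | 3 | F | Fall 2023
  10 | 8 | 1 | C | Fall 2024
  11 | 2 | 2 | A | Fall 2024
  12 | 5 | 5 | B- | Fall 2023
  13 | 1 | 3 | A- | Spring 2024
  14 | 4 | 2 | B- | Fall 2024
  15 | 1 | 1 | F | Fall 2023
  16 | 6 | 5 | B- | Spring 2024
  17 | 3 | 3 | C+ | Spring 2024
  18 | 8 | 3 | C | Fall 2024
SELECT DISTINCT grade FROM enrollments ORDER BY grade

Execution result:
grade
A
A-
B
B-
C
C+
F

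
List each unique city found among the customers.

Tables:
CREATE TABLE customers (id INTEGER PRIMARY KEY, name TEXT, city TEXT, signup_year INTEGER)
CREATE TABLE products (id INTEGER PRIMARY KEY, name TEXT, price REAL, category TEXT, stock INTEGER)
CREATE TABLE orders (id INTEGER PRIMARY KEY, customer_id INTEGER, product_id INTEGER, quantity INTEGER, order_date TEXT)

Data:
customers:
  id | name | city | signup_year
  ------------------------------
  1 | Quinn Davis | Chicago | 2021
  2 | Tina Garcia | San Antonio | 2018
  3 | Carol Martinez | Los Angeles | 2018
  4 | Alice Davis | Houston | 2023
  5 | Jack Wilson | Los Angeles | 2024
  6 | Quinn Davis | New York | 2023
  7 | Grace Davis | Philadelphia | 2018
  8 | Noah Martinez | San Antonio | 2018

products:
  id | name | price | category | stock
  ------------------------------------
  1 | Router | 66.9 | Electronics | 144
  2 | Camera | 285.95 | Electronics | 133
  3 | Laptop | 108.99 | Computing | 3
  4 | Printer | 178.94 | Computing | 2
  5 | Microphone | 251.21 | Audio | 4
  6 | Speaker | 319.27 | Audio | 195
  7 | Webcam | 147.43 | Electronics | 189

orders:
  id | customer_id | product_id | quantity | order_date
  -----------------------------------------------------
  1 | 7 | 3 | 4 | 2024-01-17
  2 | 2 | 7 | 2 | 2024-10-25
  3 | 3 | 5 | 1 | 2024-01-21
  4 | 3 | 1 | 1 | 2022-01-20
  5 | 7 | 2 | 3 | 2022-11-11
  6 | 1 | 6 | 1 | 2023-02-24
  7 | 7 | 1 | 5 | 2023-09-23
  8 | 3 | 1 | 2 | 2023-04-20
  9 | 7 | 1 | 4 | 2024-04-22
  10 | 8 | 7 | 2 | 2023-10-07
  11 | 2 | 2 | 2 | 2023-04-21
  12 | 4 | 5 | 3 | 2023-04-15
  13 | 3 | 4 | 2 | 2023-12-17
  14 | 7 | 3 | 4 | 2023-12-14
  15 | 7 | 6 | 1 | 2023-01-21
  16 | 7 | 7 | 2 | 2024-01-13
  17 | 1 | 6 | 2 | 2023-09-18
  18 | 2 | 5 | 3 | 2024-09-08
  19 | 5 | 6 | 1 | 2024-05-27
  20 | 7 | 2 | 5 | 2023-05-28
SELECT DISTINCT city FROM customers

Execution result:
city
Chicago
San Antonio
Los Angeles
Houston
New York
Philadelphia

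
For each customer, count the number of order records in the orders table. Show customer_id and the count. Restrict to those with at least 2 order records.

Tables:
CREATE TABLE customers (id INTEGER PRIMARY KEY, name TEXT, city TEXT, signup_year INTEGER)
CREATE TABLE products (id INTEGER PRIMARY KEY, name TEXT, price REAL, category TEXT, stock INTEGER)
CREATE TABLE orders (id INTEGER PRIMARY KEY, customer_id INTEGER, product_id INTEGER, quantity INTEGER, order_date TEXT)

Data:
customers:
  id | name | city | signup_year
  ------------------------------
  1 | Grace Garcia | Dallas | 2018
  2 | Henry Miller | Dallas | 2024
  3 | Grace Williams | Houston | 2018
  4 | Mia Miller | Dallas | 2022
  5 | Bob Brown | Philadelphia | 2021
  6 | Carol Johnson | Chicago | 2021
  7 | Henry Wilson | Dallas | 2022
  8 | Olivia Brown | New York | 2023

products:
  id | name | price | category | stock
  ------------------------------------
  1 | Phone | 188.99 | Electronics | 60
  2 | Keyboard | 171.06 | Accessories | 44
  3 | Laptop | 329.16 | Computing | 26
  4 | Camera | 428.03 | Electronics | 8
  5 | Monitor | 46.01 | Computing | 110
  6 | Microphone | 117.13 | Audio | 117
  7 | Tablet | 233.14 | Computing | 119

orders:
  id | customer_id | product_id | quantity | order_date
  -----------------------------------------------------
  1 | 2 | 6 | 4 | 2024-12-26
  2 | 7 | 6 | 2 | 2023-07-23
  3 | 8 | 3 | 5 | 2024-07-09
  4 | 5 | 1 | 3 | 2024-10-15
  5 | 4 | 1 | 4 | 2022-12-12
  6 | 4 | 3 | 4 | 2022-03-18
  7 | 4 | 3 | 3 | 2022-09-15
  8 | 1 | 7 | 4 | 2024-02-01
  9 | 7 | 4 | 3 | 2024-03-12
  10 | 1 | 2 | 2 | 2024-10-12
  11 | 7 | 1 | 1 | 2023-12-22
SELECT customer_id, COUNT(*) AS order_count FROM orders GROUP BY customer_id HAVING COUNT(*) >= 2

Execution result:
customer_id | order_count
1 | 2
4 | 3
7 | 3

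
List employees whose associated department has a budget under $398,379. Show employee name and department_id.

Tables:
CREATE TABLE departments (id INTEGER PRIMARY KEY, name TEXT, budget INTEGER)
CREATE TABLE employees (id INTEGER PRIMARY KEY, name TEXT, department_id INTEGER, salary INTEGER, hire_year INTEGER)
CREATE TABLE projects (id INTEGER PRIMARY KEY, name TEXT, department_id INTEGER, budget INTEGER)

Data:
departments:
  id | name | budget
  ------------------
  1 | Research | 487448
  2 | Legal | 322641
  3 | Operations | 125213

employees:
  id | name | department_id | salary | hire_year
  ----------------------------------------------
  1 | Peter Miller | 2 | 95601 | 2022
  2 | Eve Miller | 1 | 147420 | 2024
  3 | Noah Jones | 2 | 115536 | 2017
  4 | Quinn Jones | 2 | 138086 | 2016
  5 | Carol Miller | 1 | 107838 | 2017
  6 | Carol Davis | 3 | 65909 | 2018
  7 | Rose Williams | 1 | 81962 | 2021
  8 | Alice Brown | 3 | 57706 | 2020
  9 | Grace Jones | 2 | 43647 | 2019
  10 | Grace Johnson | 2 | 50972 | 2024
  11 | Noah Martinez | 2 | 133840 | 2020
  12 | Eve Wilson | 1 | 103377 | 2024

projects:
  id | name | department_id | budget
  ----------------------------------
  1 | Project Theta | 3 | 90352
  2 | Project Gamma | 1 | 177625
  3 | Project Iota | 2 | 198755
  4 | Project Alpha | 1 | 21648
SELECT name, department_id FROM employees WHERE department_id IN (SELECT id FROM departments WHERE budget < 398379)

Execution result:
name | department_id
Peter Miller | 2
Noah Jones | 2
Quinn Jones | 2
Carol Davis | 3
Alice Brown | 3
Grace Jones | 2
Grace Johnson | 2
Noah Martinez | 2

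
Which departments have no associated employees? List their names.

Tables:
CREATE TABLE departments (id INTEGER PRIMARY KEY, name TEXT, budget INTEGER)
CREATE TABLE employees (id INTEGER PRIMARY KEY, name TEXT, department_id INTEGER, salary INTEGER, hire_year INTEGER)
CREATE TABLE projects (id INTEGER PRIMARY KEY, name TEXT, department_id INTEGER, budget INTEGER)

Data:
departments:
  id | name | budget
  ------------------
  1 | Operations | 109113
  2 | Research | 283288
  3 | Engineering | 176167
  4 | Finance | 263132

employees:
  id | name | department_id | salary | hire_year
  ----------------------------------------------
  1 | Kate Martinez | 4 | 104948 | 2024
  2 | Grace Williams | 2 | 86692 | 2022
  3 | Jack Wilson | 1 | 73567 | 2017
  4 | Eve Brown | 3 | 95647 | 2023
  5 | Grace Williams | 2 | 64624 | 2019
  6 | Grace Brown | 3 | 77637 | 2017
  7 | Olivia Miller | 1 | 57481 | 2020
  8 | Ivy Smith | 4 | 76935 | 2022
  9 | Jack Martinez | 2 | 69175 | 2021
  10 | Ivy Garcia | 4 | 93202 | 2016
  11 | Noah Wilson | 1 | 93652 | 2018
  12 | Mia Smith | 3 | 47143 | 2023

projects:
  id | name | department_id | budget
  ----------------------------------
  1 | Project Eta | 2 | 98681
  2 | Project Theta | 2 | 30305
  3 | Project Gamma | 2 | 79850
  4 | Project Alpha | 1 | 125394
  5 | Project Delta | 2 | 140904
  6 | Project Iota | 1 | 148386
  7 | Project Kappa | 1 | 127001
SELECT p.name FROM departments p LEFT JOIN employees c ON c.department_id = p.id WHERE c.id IS NULL

Execution result:
(no rows)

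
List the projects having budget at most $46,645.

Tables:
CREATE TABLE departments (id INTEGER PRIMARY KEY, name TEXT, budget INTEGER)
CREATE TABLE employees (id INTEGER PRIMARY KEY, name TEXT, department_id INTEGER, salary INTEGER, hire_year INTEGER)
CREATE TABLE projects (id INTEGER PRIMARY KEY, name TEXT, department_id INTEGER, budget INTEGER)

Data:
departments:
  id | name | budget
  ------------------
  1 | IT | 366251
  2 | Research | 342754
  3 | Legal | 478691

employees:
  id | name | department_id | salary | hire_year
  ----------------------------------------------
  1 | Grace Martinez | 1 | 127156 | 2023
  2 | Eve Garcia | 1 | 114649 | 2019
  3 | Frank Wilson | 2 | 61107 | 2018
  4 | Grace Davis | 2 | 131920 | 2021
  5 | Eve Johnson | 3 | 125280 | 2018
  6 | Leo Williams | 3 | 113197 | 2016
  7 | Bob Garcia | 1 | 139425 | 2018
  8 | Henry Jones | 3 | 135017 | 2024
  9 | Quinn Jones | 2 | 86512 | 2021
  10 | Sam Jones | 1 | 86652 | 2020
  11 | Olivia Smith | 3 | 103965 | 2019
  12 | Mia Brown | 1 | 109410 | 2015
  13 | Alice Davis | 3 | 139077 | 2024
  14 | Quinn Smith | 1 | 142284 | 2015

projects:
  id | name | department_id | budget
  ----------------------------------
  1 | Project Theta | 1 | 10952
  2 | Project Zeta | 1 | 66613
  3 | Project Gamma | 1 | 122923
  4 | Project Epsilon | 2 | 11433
SELECT name, budget FROM projects WHERE budget <= 46645

Execution result:
name | budget
Project Theta | 10952
Project Epsilon | 11433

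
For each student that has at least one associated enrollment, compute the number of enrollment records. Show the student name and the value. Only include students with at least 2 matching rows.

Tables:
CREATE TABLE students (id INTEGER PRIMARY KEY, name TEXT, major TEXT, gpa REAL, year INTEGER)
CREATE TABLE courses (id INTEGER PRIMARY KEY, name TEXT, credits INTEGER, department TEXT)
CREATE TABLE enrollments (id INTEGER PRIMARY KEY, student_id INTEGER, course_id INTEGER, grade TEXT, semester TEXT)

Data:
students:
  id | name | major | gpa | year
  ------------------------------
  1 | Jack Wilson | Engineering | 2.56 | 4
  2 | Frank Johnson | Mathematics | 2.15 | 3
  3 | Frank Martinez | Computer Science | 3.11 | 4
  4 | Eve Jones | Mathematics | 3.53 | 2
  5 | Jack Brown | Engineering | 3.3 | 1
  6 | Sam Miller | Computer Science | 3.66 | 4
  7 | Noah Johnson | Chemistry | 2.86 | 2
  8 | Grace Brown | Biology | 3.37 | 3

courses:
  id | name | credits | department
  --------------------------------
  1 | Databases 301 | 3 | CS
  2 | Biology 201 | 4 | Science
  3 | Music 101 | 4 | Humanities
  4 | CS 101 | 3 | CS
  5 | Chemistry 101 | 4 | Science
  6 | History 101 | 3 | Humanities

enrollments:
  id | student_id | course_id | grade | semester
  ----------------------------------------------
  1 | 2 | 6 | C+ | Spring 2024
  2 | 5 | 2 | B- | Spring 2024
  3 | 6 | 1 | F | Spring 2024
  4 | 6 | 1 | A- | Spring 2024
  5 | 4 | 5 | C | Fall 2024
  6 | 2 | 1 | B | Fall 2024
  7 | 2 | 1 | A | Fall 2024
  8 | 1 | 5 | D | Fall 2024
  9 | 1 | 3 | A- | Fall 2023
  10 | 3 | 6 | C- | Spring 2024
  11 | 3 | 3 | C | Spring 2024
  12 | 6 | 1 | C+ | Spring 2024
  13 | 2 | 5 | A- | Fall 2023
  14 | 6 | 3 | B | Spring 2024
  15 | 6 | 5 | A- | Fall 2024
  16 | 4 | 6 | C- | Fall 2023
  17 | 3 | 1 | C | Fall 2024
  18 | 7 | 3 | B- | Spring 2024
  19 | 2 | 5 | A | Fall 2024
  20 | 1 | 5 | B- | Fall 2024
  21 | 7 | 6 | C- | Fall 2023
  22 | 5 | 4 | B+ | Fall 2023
SELECT p.name, COUNT(*) AS n FROM enrollments c JOIN students p ON c.student_id = p.id GROUP BY p.id, p.name HAVING COUNT(*) >= 2

Execution result:
name | n
Jack Wilson | 3
Frank Johnson | 5
Frank Martinez | 3
Eve Jones | 2
Jack Brown | 2
Sam Miller | 5
Noah Johnson | 2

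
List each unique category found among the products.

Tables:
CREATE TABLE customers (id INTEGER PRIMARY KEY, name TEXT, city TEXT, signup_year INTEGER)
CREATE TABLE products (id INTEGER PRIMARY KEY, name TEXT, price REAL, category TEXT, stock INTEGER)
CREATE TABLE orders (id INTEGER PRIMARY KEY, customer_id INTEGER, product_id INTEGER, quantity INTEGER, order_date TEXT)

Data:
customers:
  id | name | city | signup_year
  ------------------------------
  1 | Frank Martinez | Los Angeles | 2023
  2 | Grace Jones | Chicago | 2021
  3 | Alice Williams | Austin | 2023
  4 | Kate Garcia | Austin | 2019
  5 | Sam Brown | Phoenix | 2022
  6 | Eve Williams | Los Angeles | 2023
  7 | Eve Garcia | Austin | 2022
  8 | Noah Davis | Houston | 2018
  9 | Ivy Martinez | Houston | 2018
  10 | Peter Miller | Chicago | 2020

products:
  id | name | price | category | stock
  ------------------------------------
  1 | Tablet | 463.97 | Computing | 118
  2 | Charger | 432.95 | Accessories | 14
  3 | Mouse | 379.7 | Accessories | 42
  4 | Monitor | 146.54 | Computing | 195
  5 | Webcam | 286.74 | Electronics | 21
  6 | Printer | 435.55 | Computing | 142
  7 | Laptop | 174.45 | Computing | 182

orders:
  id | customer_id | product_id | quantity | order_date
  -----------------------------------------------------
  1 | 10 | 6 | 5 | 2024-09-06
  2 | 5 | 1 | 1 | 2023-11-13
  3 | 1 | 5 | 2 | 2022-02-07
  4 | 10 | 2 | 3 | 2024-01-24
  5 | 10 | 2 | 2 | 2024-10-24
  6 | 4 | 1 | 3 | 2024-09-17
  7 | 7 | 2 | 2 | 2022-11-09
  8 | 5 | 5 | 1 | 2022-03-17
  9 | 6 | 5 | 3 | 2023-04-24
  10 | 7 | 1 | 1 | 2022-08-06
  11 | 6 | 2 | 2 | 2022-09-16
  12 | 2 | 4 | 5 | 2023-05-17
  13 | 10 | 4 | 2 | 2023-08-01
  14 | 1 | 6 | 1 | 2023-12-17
SELECT DISTINCT category FROM products

Execution result:
category
Computing
Accessories
Electronics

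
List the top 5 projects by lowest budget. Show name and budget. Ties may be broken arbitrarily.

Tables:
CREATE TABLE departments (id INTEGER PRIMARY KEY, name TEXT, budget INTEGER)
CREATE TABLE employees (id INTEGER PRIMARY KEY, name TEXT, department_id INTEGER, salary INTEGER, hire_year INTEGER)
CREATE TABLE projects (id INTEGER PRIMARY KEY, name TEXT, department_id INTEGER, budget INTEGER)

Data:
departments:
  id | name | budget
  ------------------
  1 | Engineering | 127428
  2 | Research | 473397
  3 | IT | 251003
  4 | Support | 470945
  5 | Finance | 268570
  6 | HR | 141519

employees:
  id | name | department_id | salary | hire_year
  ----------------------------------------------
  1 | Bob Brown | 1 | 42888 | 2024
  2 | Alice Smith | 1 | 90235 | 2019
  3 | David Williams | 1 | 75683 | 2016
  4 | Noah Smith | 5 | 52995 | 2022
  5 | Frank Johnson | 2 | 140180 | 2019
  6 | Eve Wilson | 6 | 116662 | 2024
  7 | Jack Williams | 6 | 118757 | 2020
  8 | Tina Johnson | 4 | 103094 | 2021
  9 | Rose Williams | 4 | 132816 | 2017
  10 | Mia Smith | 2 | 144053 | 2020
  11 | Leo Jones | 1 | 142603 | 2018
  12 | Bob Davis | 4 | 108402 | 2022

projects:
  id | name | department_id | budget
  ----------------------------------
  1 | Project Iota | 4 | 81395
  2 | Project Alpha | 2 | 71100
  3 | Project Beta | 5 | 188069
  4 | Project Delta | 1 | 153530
SELECT name, budget FROM projects ORDER BY budget ASC LIMIT 5

Execution result:
name | budget
Project Alpha | 71100
Project Iota | 81395
Project Delta | 153530
Project Beta | 188069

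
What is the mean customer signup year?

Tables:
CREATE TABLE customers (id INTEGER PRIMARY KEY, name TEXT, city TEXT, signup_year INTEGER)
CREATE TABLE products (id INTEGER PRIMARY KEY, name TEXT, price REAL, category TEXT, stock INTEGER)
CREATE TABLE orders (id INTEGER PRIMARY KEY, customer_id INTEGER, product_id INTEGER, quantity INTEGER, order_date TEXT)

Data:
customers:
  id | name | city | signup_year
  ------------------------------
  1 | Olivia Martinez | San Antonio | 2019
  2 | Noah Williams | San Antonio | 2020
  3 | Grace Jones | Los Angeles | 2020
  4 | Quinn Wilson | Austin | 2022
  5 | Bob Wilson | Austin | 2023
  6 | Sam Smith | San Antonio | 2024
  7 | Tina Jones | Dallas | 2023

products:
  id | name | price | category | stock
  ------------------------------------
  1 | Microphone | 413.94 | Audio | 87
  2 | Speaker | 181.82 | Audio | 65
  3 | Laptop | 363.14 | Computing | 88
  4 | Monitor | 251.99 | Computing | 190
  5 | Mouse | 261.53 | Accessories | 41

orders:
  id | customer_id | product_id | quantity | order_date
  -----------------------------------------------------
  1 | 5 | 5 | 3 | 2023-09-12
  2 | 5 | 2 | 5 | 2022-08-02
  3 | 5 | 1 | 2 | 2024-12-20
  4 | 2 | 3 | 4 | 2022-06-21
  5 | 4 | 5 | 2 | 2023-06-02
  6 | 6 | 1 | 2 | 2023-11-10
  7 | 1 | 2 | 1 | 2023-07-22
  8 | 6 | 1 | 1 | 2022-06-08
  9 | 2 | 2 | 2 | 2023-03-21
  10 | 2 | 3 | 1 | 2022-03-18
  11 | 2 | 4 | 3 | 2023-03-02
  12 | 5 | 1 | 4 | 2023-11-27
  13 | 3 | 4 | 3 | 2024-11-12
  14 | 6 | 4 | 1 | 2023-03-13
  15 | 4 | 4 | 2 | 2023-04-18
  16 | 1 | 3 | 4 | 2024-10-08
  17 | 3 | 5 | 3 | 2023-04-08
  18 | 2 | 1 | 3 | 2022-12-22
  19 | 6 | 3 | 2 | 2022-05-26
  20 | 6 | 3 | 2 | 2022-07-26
SELECT AVG(signup_year) FROM customers

Execution result:
2021.57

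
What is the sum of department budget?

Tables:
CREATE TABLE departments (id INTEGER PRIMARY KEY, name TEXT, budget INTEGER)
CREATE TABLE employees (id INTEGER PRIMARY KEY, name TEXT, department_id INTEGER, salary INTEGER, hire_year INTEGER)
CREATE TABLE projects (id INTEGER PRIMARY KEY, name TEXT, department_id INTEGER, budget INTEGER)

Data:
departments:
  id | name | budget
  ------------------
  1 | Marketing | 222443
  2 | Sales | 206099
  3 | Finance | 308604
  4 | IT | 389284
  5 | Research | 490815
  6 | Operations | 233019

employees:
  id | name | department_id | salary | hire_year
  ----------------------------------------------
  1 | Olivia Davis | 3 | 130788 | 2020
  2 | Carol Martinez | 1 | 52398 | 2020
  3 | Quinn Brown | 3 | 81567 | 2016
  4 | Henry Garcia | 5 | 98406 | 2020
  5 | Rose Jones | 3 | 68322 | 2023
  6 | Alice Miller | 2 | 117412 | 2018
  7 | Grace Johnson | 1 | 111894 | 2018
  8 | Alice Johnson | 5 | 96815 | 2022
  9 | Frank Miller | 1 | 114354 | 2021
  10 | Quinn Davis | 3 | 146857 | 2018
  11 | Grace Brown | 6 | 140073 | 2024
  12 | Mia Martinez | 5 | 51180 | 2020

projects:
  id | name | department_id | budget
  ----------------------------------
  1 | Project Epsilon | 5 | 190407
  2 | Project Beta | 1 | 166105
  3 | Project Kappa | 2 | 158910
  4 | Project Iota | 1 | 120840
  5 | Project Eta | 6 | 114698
SELECT SUM(budget) FROM departments

Execution result:
1850264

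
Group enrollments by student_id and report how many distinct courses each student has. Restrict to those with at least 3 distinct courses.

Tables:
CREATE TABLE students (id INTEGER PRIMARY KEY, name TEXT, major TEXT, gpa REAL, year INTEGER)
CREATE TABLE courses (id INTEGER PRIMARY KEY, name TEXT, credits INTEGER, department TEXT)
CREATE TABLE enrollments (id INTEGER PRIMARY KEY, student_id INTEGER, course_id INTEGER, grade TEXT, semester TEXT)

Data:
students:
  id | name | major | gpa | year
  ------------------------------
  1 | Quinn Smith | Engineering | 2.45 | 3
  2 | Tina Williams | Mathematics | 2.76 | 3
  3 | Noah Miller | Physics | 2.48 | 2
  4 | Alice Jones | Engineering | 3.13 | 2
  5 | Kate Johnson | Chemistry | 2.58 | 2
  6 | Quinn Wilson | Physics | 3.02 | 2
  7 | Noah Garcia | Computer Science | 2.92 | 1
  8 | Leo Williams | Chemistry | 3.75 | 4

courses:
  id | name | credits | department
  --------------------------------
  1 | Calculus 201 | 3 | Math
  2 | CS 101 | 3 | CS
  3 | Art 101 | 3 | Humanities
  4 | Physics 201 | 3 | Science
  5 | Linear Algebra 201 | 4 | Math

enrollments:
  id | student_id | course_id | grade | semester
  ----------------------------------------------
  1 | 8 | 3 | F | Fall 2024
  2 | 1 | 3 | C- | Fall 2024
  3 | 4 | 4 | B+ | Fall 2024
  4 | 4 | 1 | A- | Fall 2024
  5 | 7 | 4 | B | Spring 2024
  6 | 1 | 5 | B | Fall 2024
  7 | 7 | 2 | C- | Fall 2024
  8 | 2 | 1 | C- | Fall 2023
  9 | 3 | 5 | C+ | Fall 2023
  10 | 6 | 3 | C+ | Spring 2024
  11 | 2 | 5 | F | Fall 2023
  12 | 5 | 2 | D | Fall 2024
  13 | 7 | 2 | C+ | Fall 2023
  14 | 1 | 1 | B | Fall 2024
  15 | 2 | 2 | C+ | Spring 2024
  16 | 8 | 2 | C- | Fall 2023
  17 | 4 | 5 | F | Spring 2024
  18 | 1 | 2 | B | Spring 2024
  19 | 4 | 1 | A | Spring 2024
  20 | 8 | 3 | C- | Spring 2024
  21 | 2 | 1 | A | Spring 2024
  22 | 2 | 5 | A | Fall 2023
SELECT student_id, COUNT(DISTINCT course_id) AS distinct_course_count FROM enrollments GROUP BY student_id HAVING COUNT(DISTINCT course_id) >= 3

Execution result:
student_id | distinct_course_count
1 | 4
2 | 3
4 | 3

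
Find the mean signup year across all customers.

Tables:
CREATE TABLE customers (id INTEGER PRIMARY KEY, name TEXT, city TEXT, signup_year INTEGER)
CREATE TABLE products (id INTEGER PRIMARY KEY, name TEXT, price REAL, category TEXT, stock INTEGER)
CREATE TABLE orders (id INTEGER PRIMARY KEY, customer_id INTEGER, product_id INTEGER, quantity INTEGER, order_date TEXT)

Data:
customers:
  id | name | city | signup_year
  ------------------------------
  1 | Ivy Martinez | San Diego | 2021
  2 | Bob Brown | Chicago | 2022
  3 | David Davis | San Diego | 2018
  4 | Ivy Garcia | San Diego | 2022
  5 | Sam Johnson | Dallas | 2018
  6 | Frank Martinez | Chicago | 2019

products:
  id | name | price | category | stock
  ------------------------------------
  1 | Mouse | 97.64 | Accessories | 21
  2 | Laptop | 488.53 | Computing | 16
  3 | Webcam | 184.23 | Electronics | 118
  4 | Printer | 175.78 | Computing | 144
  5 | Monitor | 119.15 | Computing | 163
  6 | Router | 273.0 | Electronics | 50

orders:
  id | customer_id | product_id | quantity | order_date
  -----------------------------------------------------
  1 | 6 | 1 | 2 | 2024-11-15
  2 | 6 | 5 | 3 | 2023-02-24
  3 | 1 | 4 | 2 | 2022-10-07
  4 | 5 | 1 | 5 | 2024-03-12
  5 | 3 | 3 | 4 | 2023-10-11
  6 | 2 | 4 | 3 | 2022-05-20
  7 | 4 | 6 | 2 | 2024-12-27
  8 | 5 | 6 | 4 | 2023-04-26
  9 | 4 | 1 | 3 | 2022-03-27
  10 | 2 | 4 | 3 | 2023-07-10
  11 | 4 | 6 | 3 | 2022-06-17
SELECT AVG(signup_year) FROM customers

Execution result:
2020.00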